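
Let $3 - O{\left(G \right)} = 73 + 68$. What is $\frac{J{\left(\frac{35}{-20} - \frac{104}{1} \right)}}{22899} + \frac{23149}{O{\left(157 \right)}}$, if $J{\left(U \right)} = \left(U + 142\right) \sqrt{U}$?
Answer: $- \frac{23149}{138} + \frac{145 i \sqrt{47}}{61064} \approx -167.75 + 0.016279 i$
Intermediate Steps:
$J{\left(U \right)} = \sqrt{U} \left(142 + U\right)$ ($J{\left(U \right)} = \left(142 + U\right) \sqrt{U} = \sqrt{U} \left(142 + U\right)$)
$O{\left(G \right)} = -138$ ($O{\left(G \right)} = 3 - \left(73 + 68\right) = 3 - 141 = -138$)
$\frac{J{\left(\frac{35}{-20} - \frac{104}{1} \right)}}{22899} + \frac{23149}{O{\left(157 \right)}} = \frac{\sqrt{\frac{35}{-20} - \frac{104}{1}} \left(142 + \left(\frac{35}{-20} - \frac{104}{1}\right)\right)}{22899} + \frac{23149}{-138} = \sqrt{35 \left(- \frac{1}{20}\right) - 104} \left(142 + \left(35 \left(- \frac{1}{20}\right) - 104\right)\right) \frac{1}{22899} + 23149 \left(- \frac{1}{138}\right) = \sqrt{- \frac{7}{4} - 104} \left(142 - \frac{423}{4}\right) \frac{1}{22899} - \frac{23149}{138} = \sqrt{- \frac{423}{4}} \left(142 - \frac{423}{4}\right) \frac{1}{22899} - \frac{23149}{138} = \frac{3 i \sqrt{47}}{2} \cdot \frac{145}{4} \cdot \frac{1}{22899} - \frac{23149}{138} = \frac{435 i \sqrt{47}}{8} \cdot \frac{1}{22899} - \frac{23149}{138} = \frac{145 i \sqrt{47}}{61064} - \frac{23149}{138} = - \frac{23149}{138} + \frac{145 i \sqrt{47}}{61064}$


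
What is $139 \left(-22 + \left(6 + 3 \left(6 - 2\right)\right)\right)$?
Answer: $-556$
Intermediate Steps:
$139 \left(-22 + \left(6 + 3 \left(6 - 2\right)\right)\right) = 139 \left(-22 + \left(6 + 3 \cdot 4\right)\right) = 139 \left(-22 + \left(6 + 12\right)\right) = 139 \left(-22 + 18\right) = 139 \left(-4\right) = -556$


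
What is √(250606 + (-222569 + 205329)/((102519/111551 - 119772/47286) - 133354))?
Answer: √382720192106770096151517638225526/39079126128799 ≈ 500.61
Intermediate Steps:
√(250606 + (-222569 + 205329)/((102519/111551 - 119772/47286) - 133354)) = √(250606 - 17240/((102519*(1/111551) - 119772*1/47286) - 133354)) = √(250606 - 17240/((102519/111551 - 6654/2627) - 133354)) = √(250606 - 17240/(-472942941/293044477 - 133354)) = √(250606 - 17240/(-39079126128799/293044477)) = √(250606 - 17240*(-293044477/39079126128799)) = √(250606 + 5052086783480/39079126128799) = √(9793468534720585674/39079126128799) = √382720192106770096151517638225526/39079126128799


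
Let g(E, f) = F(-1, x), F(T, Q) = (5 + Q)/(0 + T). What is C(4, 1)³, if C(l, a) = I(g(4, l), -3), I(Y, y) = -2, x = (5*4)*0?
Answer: -8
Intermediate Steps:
x = 0 (x = 20*0 = 0)
F(T, Q) = (5 + Q)/T
g(E, f) = -5 (g(E, f) = (5 + 0)/(-1) = -1*5 = -5)
C(l, a) = -2
C(4, 1)³ = (-2)³ = -8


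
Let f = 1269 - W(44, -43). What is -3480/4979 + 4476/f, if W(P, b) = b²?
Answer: -6076101/721955 ≈ -8.4162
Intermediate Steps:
f = -580 (f = 1269 - 1*(-43)² = 1269 - 1*1849 = 1269 - 1849 = -580)
-3480/4979 + 4476/f = -3480/4979 + 4476/(-580) = -3480*1/4979 + 4476*(-1/580) = -3480/4979 - 1119/145 = -6076101/721955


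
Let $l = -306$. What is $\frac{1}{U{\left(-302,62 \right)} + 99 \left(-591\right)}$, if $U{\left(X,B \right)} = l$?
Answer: $- \frac{1}{58815} \approx -1.7002 \cdot 10^{-5}$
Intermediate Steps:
$U{\left(X,B \right)} = -306$
$\frac{1}{U{\left(-302,62 \right)} + 99 \left(-591\right)} = \frac{1}{-306 + 99 \left(-591\right)} = \frac{1}{-306 - 58509} = \frac{1}{-58815} = - \frac{1}{58815}$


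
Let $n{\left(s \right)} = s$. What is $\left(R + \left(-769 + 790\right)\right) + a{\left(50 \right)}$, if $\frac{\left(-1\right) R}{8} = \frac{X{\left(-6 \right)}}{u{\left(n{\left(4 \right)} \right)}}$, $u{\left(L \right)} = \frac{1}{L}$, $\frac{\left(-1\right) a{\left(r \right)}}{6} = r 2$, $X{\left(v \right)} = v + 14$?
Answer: $-835$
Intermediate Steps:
$X{\left(v \right)} = 14 + v$
$a{\left(r \right)} = - 12 r$ ($a{\left(r \right)} = - 6 r 2 = - 6 \cdot 2 r = - 12 r$)
$R = -256$ ($R = - 8 \frac{14 - 6}{\frac{1}{4}} = - 8 \cdot 8 \frac{1}{\frac{1}{4}} = - 8 \cdot 8 \cdot 4 = \left(-8\right) 32 = -256$)
$\left(R + \left(-769 + 790\right)\right) + a{\left(50 \right)} = \left(-256 + \left(-769 + 790\right)\right) - 600 = \left(-256 + 21\right) - 600 = -235 - 600 = -835$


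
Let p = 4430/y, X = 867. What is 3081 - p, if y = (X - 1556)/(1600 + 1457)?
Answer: 15665319/689 ≈ 22736.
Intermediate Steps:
y = -689/3057 (y = (867 - 1556)/(1600 + 1457) = -689/3057 ≈ -0.22538)
p = -13542510/689 (p = 4430/(-689/3057) = 4430*(-3057/689) = -13542510/689 ≈ -19655.)
3081 - p = 3081 - 1*(-13542510/689) = 3081 + 13542510/689 = 15665319/689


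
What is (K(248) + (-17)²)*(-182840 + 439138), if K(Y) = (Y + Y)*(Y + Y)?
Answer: 63127478890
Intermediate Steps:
K(Y) = 4*Y² (K(Y) = (2*Y)*(2*Y) = 4*Y²)
(K(248) + (-17)²)*(-182840 + 439138) = (4*248² + (-17)²)*(-182840 + 439138) = (4*61504 + 289)*256298 = (246016 + 289)*256298 = 246305*256298 = 63127478890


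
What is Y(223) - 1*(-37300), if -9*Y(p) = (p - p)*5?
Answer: 37300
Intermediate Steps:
Y(p) = 0 (Y(p) = -(p - p)*5/9 = -0*5 = -1/9*0 = 0)
Y(223) - 1*(-37300) = 0 - 1*(-37300) = 0 + 37300 = 37300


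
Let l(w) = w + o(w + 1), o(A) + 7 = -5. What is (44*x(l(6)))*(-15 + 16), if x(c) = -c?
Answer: 264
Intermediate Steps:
o(A) = -12 (o(A) = -7 - 5 = -12)
l(w) = -12 + w (l(w) = w - 12 = -12 + w)
(44*x(l(6)))*(-15 + 16) = (44*(-(-12 + 6)))*(-15 + 16) = (44*(-1*(-6)))*1 = (44*6)*1 = 264*1 = 264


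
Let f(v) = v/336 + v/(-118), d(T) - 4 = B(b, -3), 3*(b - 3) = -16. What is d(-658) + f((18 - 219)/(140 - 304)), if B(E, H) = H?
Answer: 1076409/1083712 ≈ 0.99326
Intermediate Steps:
b = -7/3 (b = 3 + (⅓)*(-16) = 3 - 16/3 = -7/3 ≈ -2.3333)
d(T) = 1 (d(T) = 4 - 3 = 1)
f(v) = -109*v/19824 (f(v) = v*(1/336) + v*(-1/118) = v/336 - v/118 = -109*v/19824)
d(-658) + f((18 - 219)/(140 - 304)) = 1 - 109*(18 - 219)/(19824*(140 - 304)) = 1 - (-7303)/(6608*(-164)) = 1 - (-7303)*(-1)/(6608*164) = 1 - 109/19824*201/164 = 1 - 7303/1083712 = 1076409/1083712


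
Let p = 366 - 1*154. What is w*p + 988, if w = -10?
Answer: -1132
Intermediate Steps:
p = 212 (p = 366 - 154 = 212)
w*p + 988 = -10*212 + 988 = -2120 + 988 = -1132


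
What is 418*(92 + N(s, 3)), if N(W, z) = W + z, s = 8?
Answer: 43054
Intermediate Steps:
418*(92 + N(s, 3)) = 418*(92 + (8 + 3)) = 418*(92 + 11) = 418*103 = 43054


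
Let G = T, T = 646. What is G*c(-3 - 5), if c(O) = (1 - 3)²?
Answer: 2584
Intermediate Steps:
G = 646
c(O) = 4 (c(O) = (-2)² = 4)
G*c(-3 - 5) = 646*4 = 2584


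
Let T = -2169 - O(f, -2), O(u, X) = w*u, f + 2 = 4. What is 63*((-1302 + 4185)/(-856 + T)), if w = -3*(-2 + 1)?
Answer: -25947/433 ≈ -59.924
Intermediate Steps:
f = 2 (f = -2 + 4 = 2)
w = 3 (w = -3*(-1) = 3)
O(u, X) = 3*u
T = -2175 (T = -2169 - 3*2 = -2169 - 1*6 = -2169 - 6 = -2175)
63*((-1302 + 4185)/(-856 + T)) = 63*((-1302 + 4185)/(-856 - 2175)) = 63*(2883/(-3031)) = 63*(2883*(-1/3031)) = 63*(-2883/3031) = -25947/433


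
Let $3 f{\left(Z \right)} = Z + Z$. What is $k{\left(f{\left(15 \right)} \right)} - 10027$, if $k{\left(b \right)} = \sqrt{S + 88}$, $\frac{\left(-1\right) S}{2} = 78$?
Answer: $-10027 + 2 i \sqrt{17} \approx -10027.0 + 8.2462 i$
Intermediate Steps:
$S = -156$ ($S = \left(-2\right) 78 = -156$)
$f{\left(Z \right)} = \frac{2 Z}{3}$ ($f{\left(Z \right)} = \frac{Z + Z}{3} = \frac{2 Z}{3}$)
$k{\left(b \right)} = 2 i \sqrt{17}$ ($k{\left(b \right)} = \sqrt{-156 + 88} = \sqrt{-68} = 2 i \sqrt{17}$)
$k{\left(f{\left(15 \right)} \right)} - 10027 = 2 i \sqrt{17} - 10027 = -10027 + 2 i \sqrt{17}$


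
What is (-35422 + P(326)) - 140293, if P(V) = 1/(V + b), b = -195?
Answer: -23018664/131 ≈ -1.7572e+5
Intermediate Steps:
P(V) = 1/(-195 + V) (P(V) = 1/(V - 195) = 1/(-195 + V))
(-35422 + P(326)) - 140293 = (-35422 + 1/(-195 + 326)) - 140293 = (-35422 + 1/131) - 140293 = -4640281/131 - 140293 = -23018664/131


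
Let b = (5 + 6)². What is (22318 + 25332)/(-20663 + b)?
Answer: -23825/10271 ≈ -2.3196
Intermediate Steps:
b = 121 (b = 11² = 121)
(22318 + 25332)/(-20663 + b) = (22318 + 25332)/(-20663 + 121) = 47650/(-20542) = 47650*(-1/20542) = -23825/10271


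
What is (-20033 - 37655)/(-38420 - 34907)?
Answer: 57688/73327 ≈ 0.78672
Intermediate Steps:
(-20033 - 37655)/(-38420 - 34907) = -57688/(-73327) = -57688*(-1/73327) = 57688/73327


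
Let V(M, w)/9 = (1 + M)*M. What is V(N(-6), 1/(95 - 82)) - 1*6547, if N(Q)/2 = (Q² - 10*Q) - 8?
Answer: 273821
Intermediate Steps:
N(Q) = -16 - 20*Q + 2*Q² (N(Q) = 2*((Q² - 10*Q) - 8) = 2*(-8 + Q² - 10*Q) = -16 - 20*Q + 2*Q²)
V(M, w) = 9*M*(1 + M) (V(M, w) = 9*((1 + M)*M) = 9*(M*(1 + M)) = 9*M*(1 + M))
V(N(-6), 1/(95 - 82)) - 1*6547 = 9*(-16 - 20*(-6) + 2*(-6)²)*(1 + (-16 - 20*(-6) + 2*(-6)²)) - 1*6547 = 9*(-16 + 120 + 2*36)*(1 + (-16 + 120 + 2*36)) - 6547 = 9*(-16 + 120 + 72)*(1 + (-16 + 120 + 72)) - 6547 = 9*176*(1 + 176) - 6547 = 9*176*177 - 6547 = 280368 - 6547 = 273821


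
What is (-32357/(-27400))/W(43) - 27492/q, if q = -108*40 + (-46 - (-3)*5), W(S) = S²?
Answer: 1392956984507/220432972600 ≈ 6.3192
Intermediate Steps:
q = -4351 (q = -4320 + (-46 - 1*(-15)) = -4320 + (-46 + 15) = -4320 - 31 = -4351)
(-32357/(-27400))/W(43) - 27492/q = (-32357/(-27400))/(43²) - 27492/(-4351) = -32357*(-1/27400)/1849 - 27492*(-1/4351) = (32357/27400)*(1/1849) + 27492/4351 = 32357/50662600 + 27492/4351 = 1392956984507/220432972600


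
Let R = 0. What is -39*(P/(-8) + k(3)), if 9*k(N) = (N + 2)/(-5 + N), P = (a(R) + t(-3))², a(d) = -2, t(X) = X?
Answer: 3185/24 ≈ 132.71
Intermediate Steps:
P = 25 (P = (-2 - 3)² = (-5)² = 25)
k(N) = (2 + N)/(9*(-5 + N)) (k(N) = ((N + 2)/(-5 + N))/9 = ((2 + N)/(-5 + N))/9 = (2 + N)/(9*(-5 + N)))
-39*(P/(-8) + k(3)) = -39*(25/(-8) + (2 + 3)/(9*(-5 + 3))) = -39*(25*(-⅛) + (⅑)*5/(-2)) = -39*(-25/8 + (⅑)*(-½)*5) = -39*(-25/8 - 5/18) = -39*(-245/72) = 3185/24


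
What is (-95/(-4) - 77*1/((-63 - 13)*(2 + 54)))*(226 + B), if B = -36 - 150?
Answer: 72255/76 ≈ 950.72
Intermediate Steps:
B = -186
(-95/(-4) - 77*1/((-63 - 13)*(2 + 54)))*(226 + B) = (-95/(-4) - 77*1/((-63 - 13)*(2 + 54)))*(226 - 186) = (-95*(-1/4) - 77/((-76*56)))*40 = (95/4 - 77/(-4256))*40 = (95/4 - 77*(-1/4256))*40 = (95/4 + 11/608)*40 = (14451/608)*40 = 72255/76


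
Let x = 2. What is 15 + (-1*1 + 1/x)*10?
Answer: 10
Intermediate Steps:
15 + (-1*1 + 1/x)*10 = 15 + (-1*1 + 1/2)*10 = 15 + (-1 + 1/2)*10 = 15 - 1/2*10 = 15 - 5 = 10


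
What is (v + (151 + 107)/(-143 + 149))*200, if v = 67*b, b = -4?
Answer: -45000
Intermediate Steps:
v = -268 (v = 67*(-4) = -268)
(v + (151 + 107)/(-143 + 149))*200 = (-268 + (151 + 107)/(-143 + 149))*200 = (-268 + 258/6)*200 = (-268 + 258*(1/6))*200 = (-268 + 43)*200 = -225*200 = -45000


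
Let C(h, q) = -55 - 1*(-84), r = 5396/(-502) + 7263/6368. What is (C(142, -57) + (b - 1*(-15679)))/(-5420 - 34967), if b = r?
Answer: -25091806693/64553288416 ≈ -0.38870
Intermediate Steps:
r = -15357851/1598368 (r = 5396*(-1/502) + 7263*(1/6368) = -2698/251 + 7263/6368 = -15357851/1598368 ≈ -9.6085)
b = -15357851/1598368 ≈ -9.6085
C(h, q) = 29 (C(h, q) = -55 + 84 = 29)
(C(142, -57) + (b - 1*(-15679)))/(-5420 - 34967) = (29 + (-15357851/1598368 - 1*(-15679)))/(-5420 - 34967) = (29 + (-15357851/1598368 + 15679))/(-40387) = (29 + 25045454021/1598368)*(-1/40387) = (25091806693/1598368)*(-1/40387) = -25091806693/64553288416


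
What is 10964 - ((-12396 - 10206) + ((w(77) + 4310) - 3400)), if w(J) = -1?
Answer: 32657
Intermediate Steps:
10964 - ((-12396 - 10206) + ((w(77) + 4310) - 3400)) = 10964 - ((-12396 - 10206) + ((-1 + 4310) - 3400)) = 10964 - (-22602 + (4309 - 3400)) = 10964 - (-22602 + 909) = 10964 - 1*(-21693) = 10964 + 21693 = 32657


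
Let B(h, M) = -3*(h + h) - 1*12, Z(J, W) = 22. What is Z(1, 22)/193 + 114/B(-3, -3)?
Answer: 3689/193 ≈ 19.114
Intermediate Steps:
B(h, M) = -12 - 6*h (B(h, M) = -6*h - 12 = -12 - 6*h)
Z(1, 22)/193 + 114/B(-3, -3) = 22/193 + 114/(-12 - 6*(-3)) = 22*(1/193) + 114/(-12 + 18) = 22/193 + 114/6 = 22/193 + 114*(⅙) = 22/193 + 19 = 3689/193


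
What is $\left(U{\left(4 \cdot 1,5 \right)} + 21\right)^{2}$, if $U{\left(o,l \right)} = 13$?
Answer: $1156$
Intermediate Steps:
$\left(U{\left(4 \cdot 1,5 \right)} + 21\right)^{2} = \left(13 + 21\right)^{2} = 34^{2} = 1156$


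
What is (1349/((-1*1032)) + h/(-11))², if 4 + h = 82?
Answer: 9088762225/128867904 ≈ 70.528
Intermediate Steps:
h = 78 (h = -4 + 82 = 78)
(1349/((-1*1032)) + h/(-11))² = (1349/((-1*1032)) + 78/(-11))² = (1349/(-1032) + 78*(-1/11))² = (1349*(-1/1032) - 78/11)² = (-1349/1032 - 78/11)² = (-95335/11352)² = 9088762225/128867904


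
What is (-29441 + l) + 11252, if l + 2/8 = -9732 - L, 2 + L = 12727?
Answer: -162585/4 ≈ -40646.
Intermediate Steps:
L = 12725 (L = -2 + 12727 = 12725)
l = -89829/4 (l = -¼ + (-9732 - 1*12725) = -¼ + (-9732 - 12725) = -¼ - 22457 = -89829/4 ≈ -22457.)
(-29441 + l) + 11252 = (-29441 - 89829/4) + 11252 = -207593/4 + 11252 = -162585/4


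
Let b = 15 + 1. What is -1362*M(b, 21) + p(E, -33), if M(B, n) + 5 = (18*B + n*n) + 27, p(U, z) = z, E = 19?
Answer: -1022895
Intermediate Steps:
b = 16
M(B, n) = 22 + n² + 18*B (M(B, n) = -5 + ((18*B + n*n) + 27) = -5 + ((18*B + n²) + 27) = -5 + ((n² + 18*B) + 27) = -5 + (27 + n² + 18*B) = 22 + n² + 18*B)
-1362*M(b, 21) + p(E, -33) = -1362*(22 + 21² + 18*16) - 33 = -1362*(22 + 441 + 288) - 33 = -1362*751 - 33 = -1022862 - 33 = -1022895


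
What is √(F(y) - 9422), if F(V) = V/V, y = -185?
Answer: I*√9421 ≈ 97.062*I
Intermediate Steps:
F(V) = 1
√(F(y) - 9422) = √(1 - 9422) = √(-9421) = I*√9421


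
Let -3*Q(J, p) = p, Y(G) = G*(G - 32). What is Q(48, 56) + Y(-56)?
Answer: 14728/3 ≈ 4909.3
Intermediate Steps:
Y(G) = G*(-32 + G)
Q(J, p) = -p/3
Q(48, 56) + Y(-56) = -⅓*56 - 56*(-32 - 56) = -56/3 - 56*(-88) = -56/3 + 4928 = 14728/3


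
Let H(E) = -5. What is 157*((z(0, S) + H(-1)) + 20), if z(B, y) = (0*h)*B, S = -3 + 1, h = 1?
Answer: 2355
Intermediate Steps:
S = -2
z(B, y) = 0 (z(B, y) = (0*1)*B = 0*B = 0)
157*((z(0, S) + H(-1)) + 20) = 157*((0 - 5) + 20) = 157*(-5 + 20) = 157*15 = 2355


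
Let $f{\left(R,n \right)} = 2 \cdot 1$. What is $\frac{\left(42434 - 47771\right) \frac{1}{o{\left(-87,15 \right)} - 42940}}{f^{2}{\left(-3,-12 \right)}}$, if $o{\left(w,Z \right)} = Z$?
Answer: $\frac{5337}{171700} \approx 0.031083$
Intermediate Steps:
$f{\left(R,n \right)} = 2$
$\frac{\left(42434 - 47771\right) \frac{1}{o{\left(-87,15 \right)} - 42940}}{f^{2}{\left(-3,-12 \right)}} = \frac{\left(42434 - 47771\right) \frac{1}{15 - 42940}}{2^{2}} = \frac{\left(-5337\right) \frac{1}{-42925}}{4} = \left(-5337\right) \left(- \frac{1}{42925}\right) \frac{1}{4} = \frac{5337}{42925} \cdot \frac{1}{4} = \frac{5337}{171700}$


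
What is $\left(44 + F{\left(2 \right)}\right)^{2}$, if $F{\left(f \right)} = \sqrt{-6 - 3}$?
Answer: $1927 + 264 i \approx 1927.0 + 264.0 i$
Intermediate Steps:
$F{\left(f \right)} = 3 i$ ($F{\left(f \right)} = \sqrt{-9} = 3 i$)
$\left(44 + F{\left(2 \right)}\right)^{2} = \left(44 + 3 i\right)^{2}$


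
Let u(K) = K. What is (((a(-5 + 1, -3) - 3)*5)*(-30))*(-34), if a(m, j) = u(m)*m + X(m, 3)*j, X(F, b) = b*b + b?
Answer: -117300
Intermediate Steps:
X(F, b) = b + b**2 (X(F, b) = b**2 + b = b + b**2)
a(m, j) = m**2 + 12*j (a(m, j) = m*m + (3*(1 + 3))*j = m**2 + (3*4)*j = m**2 + 12*j)
(((a(-5 + 1, -3) - 3)*5)*(-30))*(-34) = (((((-5 + 1)**2 + 12*(-3)) - 3)*5)*(-30))*(-34) = (((((-4)**2 - 36) - 3)*5)*(-30))*(-34) = ((((16 - 36) - 3)*5)*(-30))*(-34) = (((-20 - 3)*5)*(-30))*(-34) = (-23*5*(-30))*(-34) = -115*(-30)*(-34) = 3450*(-34) = -117300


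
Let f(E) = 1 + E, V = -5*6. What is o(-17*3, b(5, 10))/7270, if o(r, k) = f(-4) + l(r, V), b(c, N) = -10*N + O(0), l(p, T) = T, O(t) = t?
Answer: -33/7270 ≈ -0.0045392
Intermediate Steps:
V = -30
b(c, N) = -10*N (b(c, N) = -10*N + 0 = -10*N)
o(r, k) = -33 (o(r, k) = (1 - 4) - 30 = -3 - 30 = -33)
o(-17*3, b(5, 10))/7270 = -33/7270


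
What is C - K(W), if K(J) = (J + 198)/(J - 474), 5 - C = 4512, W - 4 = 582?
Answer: -4514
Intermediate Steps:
W = 586 (W = 4 + 582 = 586)
C = -4507 (C = 5 - 1*4512 = 5 - 4512 = -4507)
K(J) = (198 + J)/(-474 + J)
C - K(W) = -4507 - (198 + 586)/(-474 + 586) = -4507 - 784/112 = -4507 - 1*7 = -4507 - 7 = -4514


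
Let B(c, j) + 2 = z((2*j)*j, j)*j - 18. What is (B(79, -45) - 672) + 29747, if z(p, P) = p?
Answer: -153195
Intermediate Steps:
B(c, j) = -20 + 2*j³ (B(c, j) = -2 + (((2*j)*j)*j - 18) = -2 + ((2*j²)*j - 18) = -2 + (2*j³ - 18) = -2 + (-18 + 2*j³) = -20 + 2*j³)
(B(79, -45) - 672) + 29747 = ((-20 + 2*(-45)³) - 672) + 29747 = ((-20 + 2*(-91125)) - 672) + 29747 = ((-20 - 182250) - 672) + 29747 = (-182270 - 672) + 29747 = -182942 + 29747 = -153195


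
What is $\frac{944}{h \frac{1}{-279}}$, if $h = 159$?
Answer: $- \frac{87792}{53} \approx -1656.5$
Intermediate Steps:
$\frac{944}{h \frac{1}{-279}} = \frac{944}{159 \frac{1}{-279}} = \frac{944}{159 \left(- \frac{1}{279}\right)} = \frac{944}{- \frac{53}{93}} = 944 \left(- \frac{93}{53}\right) = - \frac{87792}{53}$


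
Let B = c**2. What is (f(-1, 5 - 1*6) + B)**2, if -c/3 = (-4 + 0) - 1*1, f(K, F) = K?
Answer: 50176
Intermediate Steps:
c = 15 (c = -3*((-4 + 0) - 1*1) = -3*(-4 - 1) = -3*(-5) = 15)
B = 225 (B = 15**2 = 225)
(f(-1, 5 - 1*6) + B)**2 = (-1 + 225)**2 = 224**2 = 50176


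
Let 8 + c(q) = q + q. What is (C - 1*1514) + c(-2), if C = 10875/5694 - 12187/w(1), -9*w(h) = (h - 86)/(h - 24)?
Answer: 4542220227/161330 ≈ 28155.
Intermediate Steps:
w(h) = -(-86 + h)/(9*(-24 + h)) (w(h) = -(h - 86)/(9*(h - 24)) = -(-86 + h)/(9*(-24 + h)))
c(q) = -8 + 2*q (c(q) = -8 + (q + q) = -8 + 2*q)
C = 4788409807/161330 (C = 10875/5694 - 12187*9*(-24 + 1)/(86 - 1*1) = 10875*(1/5694) - 12187*(-207/(86 - 1)) = 3625/1898 - 12187/((⅑)*(-1/23)*85) = 3625/1898 - 12187/(-85/207) = 3625/1898 - 12187*(-207/85) = 3625/1898 + 2522709/85 = 4788409807/161330 ≈ 29681.)
(C - 1*1514) + c(-2) = (4788409807/161330 - 1*1514) + (-8 + 2*(-2)) = (4788409807/161330 - 1514) + (-8 - 4) = 4544156187/161330 - 12 = 4542220227/161330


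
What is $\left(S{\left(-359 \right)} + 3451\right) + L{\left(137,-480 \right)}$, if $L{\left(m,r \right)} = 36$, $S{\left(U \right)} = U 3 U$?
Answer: $390130$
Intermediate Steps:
$S{\left(U \right)} = 3 U^{2}$ ($S{\left(U \right)} = 3 U U = 3 U^{2}$)
$\left(S{\left(-359 \right)} + 3451\right) + L{\left(137,-480 \right)} = \left(3 \left(-359\right)^{2} + 3451\right) + 36 = \left(3 \cdot 128881 + 3451\right) + 36 = \left(386643 + 3451\right) + 36 = 390094 + 36 = 390130$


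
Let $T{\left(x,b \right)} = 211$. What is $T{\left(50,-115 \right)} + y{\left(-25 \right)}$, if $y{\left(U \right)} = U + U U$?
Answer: $811$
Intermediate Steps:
$y{\left(U \right)} = U + U^{2}$
$T{\left(50,-115 \right)} + y{\left(-25 \right)} = 211 - 25 \left(1 - 25\right) = 211 - -600 = 211 + 600 = 811$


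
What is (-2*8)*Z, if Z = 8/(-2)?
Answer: 64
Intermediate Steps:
Z = -4 (Z = 8*(-1/2) = -4)
(-2*8)*Z = -2*8*(-4) = -16*(-4) = 64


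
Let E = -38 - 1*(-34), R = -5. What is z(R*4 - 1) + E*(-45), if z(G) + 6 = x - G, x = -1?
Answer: 194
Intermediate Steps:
z(G) = -7 - G (z(G) = -6 + (-1 - G) = -7 - G)
E = -4 (E = -38 + 34 = -4)
z(R*4 - 1) + E*(-45) = (-7 - (-5*4 - 1)) - 4*(-45) = (-7 - (-20 - 1)) + 180 = (-7 - 1*(-21)) + 180 = (-7 + 21) + 180 = 14 + 180 = 194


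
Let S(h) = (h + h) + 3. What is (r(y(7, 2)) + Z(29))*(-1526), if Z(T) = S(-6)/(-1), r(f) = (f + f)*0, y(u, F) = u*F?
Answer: -13734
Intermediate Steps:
y(u, F) = F*u
r(f) = 0 (r(f) = (2*f)*0 = 0)
S(h) = 3 + 2*h (S(h) = 2*h + 3 = 3 + 2*h)
Z(T) = 9 (Z(T) = (3 + 2*(-6))/(-1) = (3 - 12)*(-1) = -9*(-1) = 9)
(r(y(7, 2)) + Z(29))*(-1526) = (0 + 9)*(-1526) = 9*(-1526) = -13734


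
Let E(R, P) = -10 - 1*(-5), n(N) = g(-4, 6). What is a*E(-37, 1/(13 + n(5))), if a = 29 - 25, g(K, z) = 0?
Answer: -20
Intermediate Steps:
n(N) = 0
a = 4
E(R, P) = -5 (E(R, P) = -10 + 5 = -5)
a*E(-37, 1/(13 + n(5))) = 4*(-5) = -20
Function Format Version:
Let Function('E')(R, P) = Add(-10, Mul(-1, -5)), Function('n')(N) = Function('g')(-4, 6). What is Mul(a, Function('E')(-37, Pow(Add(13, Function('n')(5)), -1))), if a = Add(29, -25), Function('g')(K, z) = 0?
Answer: -20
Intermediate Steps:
Function('n')(N) = 0
a = 4
Function('E')(R, P) = -5 (Function('E')(R, P) = Add(-10, 5) = -5)
Mul(a, Function('E')(-37, Pow(Add(13, Function('n')(5)), -1))) = Mul(4, -5) = -20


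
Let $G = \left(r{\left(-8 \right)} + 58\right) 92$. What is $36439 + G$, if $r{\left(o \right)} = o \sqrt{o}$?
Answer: $41775 - 1472 i \sqrt{2} \approx 41775.0 - 2081.7 i$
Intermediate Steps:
$r{\left(o \right)} = o^{\frac{3}{2}}$
$G = 5336 - 1472 i \sqrt{2}$ ($G = \left(\left(-8\right)^{\frac{3}{2}} + 58\right) 92 = \left(- 16 i \sqrt{2} + 58\right) 92 = \left(58 - 16 i \sqrt{2}\right) 92 = 5336 - 1472 i \sqrt{2} \approx 5336.0 - 2081.7 i$)
$36439 + G = 36439 + \left(5336 - 1472 i \sqrt{2}\right) = 41775 - 1472 i \sqrt{2}$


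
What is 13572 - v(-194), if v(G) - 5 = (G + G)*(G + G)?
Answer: -136977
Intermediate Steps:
v(G) = 5 + 4*G² (v(G) = 5 + (G + G)*(G + G) = 5 + (2*G)*(2*G) = 5 + 4*G²)
13572 - v(-194) = 13572 - (5 + 4*(-194)²) = 13572 - (5 + 4*37636) = 13572 - (5 + 150544) = 13572 - 1*150549 = 13572 - 150549 = -136977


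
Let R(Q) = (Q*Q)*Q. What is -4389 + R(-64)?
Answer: -266533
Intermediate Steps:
R(Q) = Q³ (R(Q) = Q²*Q = Q³)
-4389 + R(-64) = -4389 + (-64)³ = -4389 - 262144 = -266533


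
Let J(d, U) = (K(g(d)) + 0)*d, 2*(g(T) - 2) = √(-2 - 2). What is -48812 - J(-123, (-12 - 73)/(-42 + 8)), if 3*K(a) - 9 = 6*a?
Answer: -47951 + 246*I ≈ -47951.0 + 246.0*I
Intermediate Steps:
g(T) = 2 + I (g(T) = 2 + √(-2 - 2)/2 = 2 + √(-4)/2 = 2 + (2*I)/2 = 2 + I)
K(a) = 3 + 2*a (K(a) = 3 + (6*a)/3 = 3 + 2*a)
J(d, U) = d*(7 + 2*I) (J(d, U) = ((3 + 2*(2 + I)) + 0)*d = ((3 + (4 + 2*I)) + 0)*d = ((7 + 2*I) + 0)*d = (7 + 2*I)*d = d*(7 + 2*I))
-48812 - J(-123, (-12 - 73)/(-42 + 8)) = -48812 - (-123)*(7 + 2*I) = -48812 - (-861 - 246*I) = -48812 + (861 + 246*I) = -47951 + 246*I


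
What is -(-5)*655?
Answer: 3275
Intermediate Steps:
-(-5)*655 = -5*(-655) = 3275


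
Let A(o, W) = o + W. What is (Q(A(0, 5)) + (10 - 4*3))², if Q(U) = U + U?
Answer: 64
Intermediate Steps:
A(o, W) = W + o
Q(U) = 2*U
(Q(A(0, 5)) + (10 - 4*3))² = (2*(5 + 0) + (10 - 4*3))² = (2*5 + (10 - 12))² = (10 - 2)² = 8² = 64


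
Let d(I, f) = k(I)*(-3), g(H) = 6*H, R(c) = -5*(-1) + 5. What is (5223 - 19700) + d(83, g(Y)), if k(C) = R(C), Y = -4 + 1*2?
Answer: -14507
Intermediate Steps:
Y = -2 (Y = -4 + 2 = -2)
R(c) = 10 (R(c) = 5 + 5 = 10)
k(C) = 10
d(I, f) = -30 (d(I, f) = 10*(-3) = -30)
(5223 - 19700) + d(83, g(Y)) = (5223 - 19700) - 30 = -14477 - 30 = -14507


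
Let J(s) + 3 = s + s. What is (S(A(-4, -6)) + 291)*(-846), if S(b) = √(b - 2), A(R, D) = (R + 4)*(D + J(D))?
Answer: -246186 - 846*I*√2 ≈ -2.4619e+5 - 1196.4*I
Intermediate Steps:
J(s) = -3 + 2*s (J(s) = -3 + (s + s) = -3 + 2*s)
A(R, D) = (-3 + 3*D)*(4 + R) (A(R, D) = (R + 4)*(D + (-3 + 2*D)) = (4 + R)*(-3 + 3*D) = (-3 + 3*D)*(4 + R))
S(b) = √(-2 + b)
(S(A(-4, -6)) + 291)*(-846) = (√(-2 + (-12 - 3*(-4) + 12*(-6) + 3*(-6)*(-4))) + 291)*(-846) = (√(-2 + (-12 + 12 - 72 + 72)) + 291)*(-846) = (√(-2 + 0) + 291)*(-846) = (√(-2) + 291)*(-846) = (I*√2 + 291)*(-846) = (291 + I*√2)*(-846) = -246186 - 846*I*√2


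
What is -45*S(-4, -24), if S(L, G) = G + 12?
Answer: 540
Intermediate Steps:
S(L, G) = 12 + G
-45*S(-4, -24) = -45*(12 - 24) = -45*(-12) = 540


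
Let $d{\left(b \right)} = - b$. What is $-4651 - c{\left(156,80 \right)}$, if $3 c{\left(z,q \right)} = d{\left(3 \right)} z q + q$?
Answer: $\frac{23407}{3} \approx 7802.3$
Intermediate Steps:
$c{\left(z,q \right)} = \frac{q}{3} - q z$ ($c{\left(z,q \right)} = \frac{\left(-1\right) 3 z q + q}{3} = \frac{- 3 z q + q}{3} = \frac{- 3 q z + q}{3} = \frac{q - 3 q z}{3} = \frac{q}{3} - q z$)
$-4651 - c{\left(156,80 \right)} = -4651 - 80 \left(\frac{1}{3} - 156\right) = -4651 - 80 \left(- \frac{467}{3}\right) = -4651 - - \frac{37360}{3} = -4651 + \frac{37360}{3} = \frac{23407}{3}$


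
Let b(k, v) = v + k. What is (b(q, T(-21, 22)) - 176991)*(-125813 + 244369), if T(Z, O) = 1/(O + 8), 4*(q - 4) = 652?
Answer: -314453132882/15 ≈ -2.0964e+10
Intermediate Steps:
q = 167 (q = 4 + (¼)*652 = 4 + 163 = 167)
T(Z, O) = 1/(8 + O)
b(k, v) = k + v
(b(q, T(-21, 22)) - 176991)*(-125813 + 244369) = ((167 + 1/(8 + 22)) - 176991)*(-125813 + 244369) = ((167 + 1/30) - 176991)*118556 = (5011/30 - 176991)*118556 = -5304719/30*118556 = -314453132882/15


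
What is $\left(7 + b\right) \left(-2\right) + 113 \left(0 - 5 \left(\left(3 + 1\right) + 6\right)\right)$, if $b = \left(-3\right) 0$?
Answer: $-5664$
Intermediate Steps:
$b = 0$
$\left(7 + b\right) \left(-2\right) + 113 \left(0 - 5 \left(\left(3 + 1\right) + 6\right)\right) = \left(7 + 0\right) \left(-2\right) + 113 \left(0 - 5 \left(\left(3 + 1\right) + 6\right)\right) = 7 \left(-2\right) + 113 \left(0 - 5 \left(4 + 6\right)\right) = -14 + 113 \left(0 - 50\right) = -14 + 113 \left(-50\right) = -14 - 5650 = -5664$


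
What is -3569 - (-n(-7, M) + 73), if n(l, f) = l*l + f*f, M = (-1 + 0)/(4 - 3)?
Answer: -3592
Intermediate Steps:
M = -1 (M = -1/1 = -1*1 = -1)
n(l, f) = f**2 + l**2 (n(l, f) = l**2 + f**2 = f**2 + l**2)
-3569 - (-n(-7, M) + 73) = -3569 - (-((-1)**2 + (-7)**2) + 73) = -3569 - (-(1 + 49) + 73) = -3569 - (-1*50 + 73) = -3569 - (-50 + 73) = -3569 - 1*23 = -3569 - 23 = -3592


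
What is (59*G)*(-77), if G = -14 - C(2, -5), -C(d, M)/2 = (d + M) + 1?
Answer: 81774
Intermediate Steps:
C(d, M) = -2 - 2*M - 2*d (C(d, M) = -2*((d + M) + 1) = -2*((M + d) + 1) = -2*(1 + M + d) = -2 - 2*M - 2*d)
G = -18 (G = -14 - (-2 - 2*(-5) - 2*2) = -14 - (-2 + 10 - 4) = -14 - 1*4 = -14 - 4 = -18)
(59*G)*(-77) = (59*(-18))*(-77) = -1062*(-77) = 81774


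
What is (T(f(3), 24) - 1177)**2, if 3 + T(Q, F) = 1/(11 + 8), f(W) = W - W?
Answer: 502611561/361 ≈ 1.3923e+6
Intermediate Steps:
f(W) = 0
T(Q, F) = -56/19 (T(Q, F) = -3 + 1/(11 + 8) = -3 + 1/19 = -56/19)
(T(f(3), 24) - 1177)**2 = (-56/19 - 1177)**2 = (-22419/19)**2 = 502611561/361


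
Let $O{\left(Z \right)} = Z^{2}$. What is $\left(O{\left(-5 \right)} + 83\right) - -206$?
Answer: $314$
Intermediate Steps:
$\left(O{\left(-5 \right)} + 83\right) - -206 = \left(\left(-5\right)^{2} + 83\right) - -206 = \left(25 + 83\right) + 206 = 108 + 206 = 314$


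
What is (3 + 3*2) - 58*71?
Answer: -4109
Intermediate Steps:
(3 + 3*2) - 58*71 = (3 + 6) - 4118 = 9 - 4118 = -4109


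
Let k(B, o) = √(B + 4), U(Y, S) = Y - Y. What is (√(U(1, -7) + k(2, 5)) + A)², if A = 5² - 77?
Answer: (52 - 6^(¼))² ≈ 2543.7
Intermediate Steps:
U(Y, S) = 0
k(B, o) = √(4 + B)
A = -52 (A = 25 - 77 = -52)
(√(U(1, -7) + k(2, 5)) + A)² = (√(0 + √(4 + 2)) - 52)² = (√(0 + √6) - 52)² = (√(√6) - 52)² = (6^(¼) - 52)² = (-52 + 6^(¼))²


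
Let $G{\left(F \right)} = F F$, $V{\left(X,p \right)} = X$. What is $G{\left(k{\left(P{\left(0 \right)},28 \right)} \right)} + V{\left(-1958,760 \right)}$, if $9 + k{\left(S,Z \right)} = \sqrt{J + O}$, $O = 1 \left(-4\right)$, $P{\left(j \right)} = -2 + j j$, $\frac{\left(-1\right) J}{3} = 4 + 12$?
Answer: $-1929 - 36 i \sqrt{13} \approx -1929.0 - 129.8 i$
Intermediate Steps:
$J = -48$ ($J = - 3 \left(4 + 12\right) = \left(-3\right) 16 = -48$)
$P{\left(j \right)} = -2 + j^{2}$
$O = -4$
$k{\left(S,Z \right)} = -9 + 2 i \sqrt{13}$ ($k{\left(S,Z \right)} = -9 + \sqrt{-48 - 4} = -9 + \sqrt{-52} = -9 + 2 i \sqrt{13}$)
$G{\left(F \right)} = F^{2}$
$G{\left(k{\left(P{\left(0 \right)},28 \right)} \right)} + V{\left(-1958,760 \right)} = \left(-9 + 2 i \sqrt{13}\right)^{2} - 1958 = -1958 + \left(-9 + 2 i \sqrt{13}\right)^{2}$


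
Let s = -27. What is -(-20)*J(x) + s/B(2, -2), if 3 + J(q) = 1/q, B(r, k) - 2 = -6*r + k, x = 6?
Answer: -653/12 ≈ -54.417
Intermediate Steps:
B(r, k) = 2 + k - 6*r (B(r, k) = 2 + (-6*r + k) = 2 + (k - 6*r) = 2 + k - 6*r)
J(q) = -3 + 1/q
-(-20)*J(x) + s/B(2, -2) = -(-20)*(-3 + 1/6) - 27/(2 - 2 - 6*2) = -(-20)*(-3 + 1/6) - 27/(2 - 2 - 12) = -(-20)*(-17)/6 - 27/(-12) = -4*85/6 - 27*(-1/12) = -170/3 + 9/4 = -653/12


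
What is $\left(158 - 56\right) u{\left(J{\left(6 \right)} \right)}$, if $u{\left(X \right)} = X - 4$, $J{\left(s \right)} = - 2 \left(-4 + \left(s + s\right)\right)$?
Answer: $-2040$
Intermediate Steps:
$J{\left(s \right)} = 8 - 4 s$ ($J{\left(s \right)} = - 2 \left(-4 + 2 s\right) = 8 - 4 s$)
$u{\left(X \right)} = -4 + X$
$\left(158 - 56\right) u{\left(J{\left(6 \right)} \right)} = \left(158 - 56\right) \left(-4 + \left(8 - 24\right)\right) = 102 \left(-4 + \left(8 - 24\right)\right) = 102 \left(-4 - 16\right) = 102 \left(-20\right) = -2040$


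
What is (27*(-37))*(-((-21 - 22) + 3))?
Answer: -39960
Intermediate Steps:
(27*(-37))*(-((-21 - 22) + 3)) = -(-999)*(-43 + 3) = -(-999)*(-40) = -999*40 = -39960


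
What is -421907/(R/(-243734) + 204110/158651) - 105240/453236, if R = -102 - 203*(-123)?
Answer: -1848588940968786123472/5189934314546807 ≈ -3.5619e+5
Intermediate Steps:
R = 24867 (R = -102 + 24969 = 24867)
-421907/(R/(-243734) + 204110/158651) - 105240/453236 = -421907/(24867/(-243734) + 204110/158651) - 105240/453236 = -421907/(24867*(-1/243734) + 204110*(1/158651)) - 105240*1/453236 = -421907/(-24867/243734 + 204110/158651) - 26310/113309 = -421907/45803372323/38668642834 - 26310/113309 = -421907*38668642834/45803372323 - 26310/113309 = -16314571092164438/45803372323 - 26310/113309 = -1848588940968786123472/5189934314546807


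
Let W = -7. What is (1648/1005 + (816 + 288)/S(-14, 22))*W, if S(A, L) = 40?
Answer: -205702/1005 ≈ -204.68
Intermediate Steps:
(1648/1005 + (816 + 288)/S(-14, 22))*W = (1648/1005 + (816 + 288)/40)*(-7) = (1648*(1/1005) + 1104*(1/40))*(-7) = (1648/1005 + 138/5)*(-7) = (29386/1005)*(-7) = -205702/1005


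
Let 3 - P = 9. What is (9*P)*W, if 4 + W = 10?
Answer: -324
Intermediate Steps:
W = 6 (W = -4 + 10 = 6)
P = -6 (P = 3 - 1*9 = 3 - 9 = -6)
(9*P)*W = (9*(-6))*6 = -54*6 = -324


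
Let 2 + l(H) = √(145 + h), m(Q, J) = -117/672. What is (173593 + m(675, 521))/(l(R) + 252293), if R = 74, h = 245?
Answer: 251545725917/365583785056 - 38884793*√390/14257767617184 ≈ 0.68801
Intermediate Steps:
m(Q, J) = -39/224 (m(Q, J) = -117*1/672 = -39/224)
l(H) = -2 + √390 (l(H) = -2 + √(145 + 245) = -2 + √390)
(173593 + m(675, 521))/(l(R) + 252293) = (173593 - 39/224)/((-2 + √390) + 252293) = 38884793/(224*(252291 + √390))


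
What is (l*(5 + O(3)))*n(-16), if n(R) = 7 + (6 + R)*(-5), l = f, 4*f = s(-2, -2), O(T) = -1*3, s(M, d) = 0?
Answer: 0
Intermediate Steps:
O(T) = -3
f = 0 (f = (¼)*0 = 0)
l = 0
n(R) = -23 - 5*R (n(R) = 7 + (-30 - 5*R) = -23 - 5*R)
(l*(5 + O(3)))*n(-16) = (0*(5 - 3))*(-23 - 5*(-16)) = (0*2)*(-23 + 80) = 0*57 = 0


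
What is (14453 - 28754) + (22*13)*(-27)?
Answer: -22023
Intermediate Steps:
(14453 - 28754) + (22*13)*(-27) = -14301 + 286*(-27) = -14301 - 7722 = -22023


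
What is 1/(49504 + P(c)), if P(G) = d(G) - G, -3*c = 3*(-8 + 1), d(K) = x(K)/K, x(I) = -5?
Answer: 7/346474 ≈ 2.0204e-5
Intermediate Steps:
d(K) = -5/K
c = 7 (c = -(-8 + 1) = -(-7) = -⅓*(-21) = 7)
P(G) = -G - 5/G (P(G) = -5/G - G = -G - 5/G)
1/(49504 + P(c)) = 1/(49504 + (-1*7 - 5/7)) = 1/(49504 + (-7 - 5*⅐)) = 1/(49504 + (-7 - 5/7)) = 1/(49504 - 54/7) = 1/(346474/7) = 7/346474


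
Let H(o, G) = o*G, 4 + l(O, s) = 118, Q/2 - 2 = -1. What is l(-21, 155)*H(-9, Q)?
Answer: -2052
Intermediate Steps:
Q = 2 (Q = 4 + 2*(-1) = 4 - 2 = 2)
l(O, s) = 114 (l(O, s) = -4 + 118 = 114)
H(o, G) = G*o
l(-21, 155)*H(-9, Q) = 114*(2*(-9)) = 114*(-18) = -2052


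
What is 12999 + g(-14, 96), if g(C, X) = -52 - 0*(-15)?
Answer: 12947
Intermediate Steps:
g(C, X) = -52 (g(C, X) = -52 - 1*0 = -52 + 0 = -52)
12999 + g(-14, 96) = 12999 - 52 = 12947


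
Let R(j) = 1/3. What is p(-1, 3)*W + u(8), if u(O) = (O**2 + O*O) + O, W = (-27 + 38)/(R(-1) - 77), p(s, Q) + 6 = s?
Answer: 31511/230 ≈ 137.00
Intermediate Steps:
R(j) = 1/3
p(s, Q) = -6 + s
W = -33/230 (W = (-27 + 38)/(1/3 - 77) = 11/(-230/3) = 11*(-3/230) = -33/230 ≈ -0.14348)
u(O) = O + 2*O**2 (u(O) = (O**2 + O**2) + O = 2*O**2 + O = O + 2*O**2)
p(-1, 3)*W + u(8) = (-6 - 1)*(-33/230) + 8*(1 + 2*8) = -7*(-33/230) + 8*(1 + 16) = 231/230 + 8*17 = 231/230 + 136 = 31511/230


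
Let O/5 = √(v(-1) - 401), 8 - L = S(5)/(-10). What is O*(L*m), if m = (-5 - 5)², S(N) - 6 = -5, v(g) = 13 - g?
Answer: 12150*I*√43 ≈ 79673.0*I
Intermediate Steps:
S(N) = 1 (S(N) = 6 - 5 = 1)
m = 100 (m = (-10)² = 100)
L = 81/10 (L = 8 - 1/(-10) = 8 - (-1)/10 = 8 - 1*(-⅒) = 8 + ⅒ = 81/10 ≈ 8.1000)
O = 15*I*√43 (O = 5*√((13 - 1*(-1)) - 401) = 5*√((13 + 1) - 401) = 5*√(14 - 401) = 5*√(-387) = 5*(3*I*√43) = 15*I*√43 ≈ 98.362*I)
O*(L*m) = (15*I*√43)*((81/10)*100) = (15*I*√43)*810 = 12150*I*√43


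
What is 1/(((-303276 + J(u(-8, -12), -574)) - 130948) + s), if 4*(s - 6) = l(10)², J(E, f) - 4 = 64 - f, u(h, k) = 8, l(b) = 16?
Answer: -1/433512 ≈ -2.3067e-6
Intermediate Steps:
J(E, f) = 68 - f (J(E, f) = 4 + (64 - f) = 68 - f)
s = 70 (s = 6 + (¼)*16² = 6 + (¼)*256 = 6 + 64 = 70)
1/(((-303276 + J(u(-8, -12), -574)) - 130948) + s) = 1/(((-303276 + (68 - 1*(-574))) - 130948) + 70) = 1/(((-303276 + (68 + 574)) - 130948) + 70) = 1/(((-303276 + 642) - 130948) + 70) = 1/((-302634 - 130948) + 70) = 1/(-433582 + 70) = 1/(-433512) = -1/433512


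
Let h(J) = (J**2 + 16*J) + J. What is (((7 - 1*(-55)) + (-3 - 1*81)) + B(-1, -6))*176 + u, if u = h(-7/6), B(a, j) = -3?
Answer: -159065/36 ≈ -4418.5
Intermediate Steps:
h(J) = J**2 + 17*J
u = -665/36 (u = (-7/6)*(17 - 7/6) = (-7*1/6)*(17 - 7*1/6) = -7*(17 - 7/6)/6 = -7/6*95/6 = -665/36 ≈ -18.472)
(((7 - 1*(-55)) + (-3 - 1*81)) + B(-1, -6))*176 + u = (((7 - 1*(-55)) + (-3 - 1*81)) - 3)*176 - 665/36 = (((7 + 55) + (-3 - 81)) - 3)*176 - 665/36 = ((62 - 84) - 3)*176 - 665/36 = (-22 - 3)*176 - 665/36 = -25*176 - 665/36 = -4400 - 665/36 = -159065/36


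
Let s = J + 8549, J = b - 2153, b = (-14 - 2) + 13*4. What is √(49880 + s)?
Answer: 2*√14078 ≈ 237.30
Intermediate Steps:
b = 36 (b = -16 + 52 = 36)
J = -2117 (J = 36 - 2153 = -2117)
s = 6432 (s = -2117 + 8549 = 6432)
√(49880 + s) = √(49880 + 6432) = √56312 = 2*√14078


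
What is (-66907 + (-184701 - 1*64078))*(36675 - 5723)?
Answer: -9771113072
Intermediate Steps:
(-66907 + (-184701 - 1*64078))*(36675 - 5723) = (-66907 + (-184701 - 64078))*30952 = (-66907 - 248779)*30952 = -315686*30952 = -9771113072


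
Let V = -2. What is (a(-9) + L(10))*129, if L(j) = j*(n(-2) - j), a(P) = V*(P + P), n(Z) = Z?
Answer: -10836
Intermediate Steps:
a(P) = -4*P (a(P) = -2*(P + P) = -4*P)
L(j) = j*(-2 - j)
(a(-9) + L(10))*129 = (-4*(-9) - 1*10*(2 + 10))*129 = (36 - 1*10*12)*129 = (36 - 120)*129 = -84*129 = -10836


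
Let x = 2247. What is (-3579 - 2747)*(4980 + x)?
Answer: -45718002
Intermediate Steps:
(-3579 - 2747)*(4980 + x) = (-3579 - 2747)*(4980 + 2247) = -6326*7227 = -45718002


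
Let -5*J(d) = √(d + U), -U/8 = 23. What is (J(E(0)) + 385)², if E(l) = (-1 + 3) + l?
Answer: (1925 - I*√182)²/25 ≈ 1.4822e+5 - 2077.6*I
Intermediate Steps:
U = -184 (U = -8*23 = -184)
E(l) = 2 + l
J(d) = -√(-184 + d)/5 (J(d) = -√(d - 184)/5 = -√(-184 + d)/5)
(J(E(0)) + 385)² = (-√(-184 + (2 + 0))/5 + 385)² = (-√(-184 + 2)/5 + 385)² = (-I*√182/5 + 385)² = (385 - I*√182/5)²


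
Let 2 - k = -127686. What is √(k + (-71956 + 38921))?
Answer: 3*√10517 ≈ 307.66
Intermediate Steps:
k = 127688 (k = 2 - 1*(-127686) = 2 + 127686 = 127688)
√(k + (-71956 + 38921)) = √(127688 + (-71956 + 38921)) = √(127688 - 33035) = √94653 = 3*√10517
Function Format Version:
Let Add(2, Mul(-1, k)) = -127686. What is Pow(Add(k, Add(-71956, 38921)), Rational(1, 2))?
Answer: Mul(3, Pow(10517, Rational(1, 2))) ≈ 307.66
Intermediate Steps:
k = 127688 (k = Add(2, Mul(-1, -127686)) = Add(2, 127686) = 127688)
Pow(Add(k, Add(-71956, 38921)), Rational(1, 2)) = Pow(Add(127688, Add(-71956, 38921)), Rational(1, 2)) = Pow(Add(127688, -33035), Rational(1, 2)) = Pow(94653, Rational(1, 2)) = Mul(3, Pow(10517, Rational(1, 2)))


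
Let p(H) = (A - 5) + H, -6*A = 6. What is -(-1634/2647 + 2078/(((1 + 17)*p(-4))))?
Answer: 2897293/238230 ≈ 12.162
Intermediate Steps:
A = -1 (A = -1/6*6 = -1)
p(H) = -6 + H (p(H) = (-1 - 5) + H = -6 + H)
-(-1634/2647 + 2078/(((1 + 17)*p(-4)))) = -(-1634/2647 + 2078/(((1 + 17)*(-6 - 4)))) = -(-1634*1/2647 + 2078/((18*(-10)))) = -(-1634/2647 + 2078/(-180)) = -(-1634/2647 + 2078*(-1/180)) = -(-1634/2647 - 1039/90) = -1*(-2897293/238230) = 2897293/238230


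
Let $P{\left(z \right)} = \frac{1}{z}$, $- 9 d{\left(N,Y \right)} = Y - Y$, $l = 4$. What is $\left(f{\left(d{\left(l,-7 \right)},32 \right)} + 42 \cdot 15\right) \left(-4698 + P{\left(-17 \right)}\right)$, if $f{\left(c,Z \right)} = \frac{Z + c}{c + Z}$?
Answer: $- \frac{50396077}{17} \approx -2.9645 \cdot 10^{6}$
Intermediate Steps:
$d{\left(N,Y \right)} = 0$ ($d{\left(N,Y \right)} = - \frac{Y - Y}{9} = \left(- \frac{1}{9}\right) 0 = 0$)
$f{\left(c,Z \right)} = 1$ ($f{\left(c,Z \right)} = \frac{Z + c}{Z + c} = 1$)
$\left(f{\left(d{\left(l,-7 \right)},32 \right)} + 42 \cdot 15\right) \left(-4698 + P{\left(-17 \right)}\right) = \left(1 + 42 \cdot 15\right) \left(-4698 + \frac{1}{-17}\right) = \left(1 + 630\right) \left(-4698 - \frac{1}{17}\right) = 631 \left(- \frac{79867}{17}\right) = - \frac{50396077}{17}$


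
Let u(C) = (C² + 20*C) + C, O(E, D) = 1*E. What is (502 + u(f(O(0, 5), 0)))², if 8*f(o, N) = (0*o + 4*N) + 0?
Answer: 252004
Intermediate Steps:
O(E, D) = E
f(o, N) = N/2 (f(o, N) = ((0*o + 4*N) + 0)/8 = ((0 + 4*N) + 0)/8 = (4*N + 0)/8 = (4*N)/8 = N/2)
u(C) = C² + 21*C
(502 + u(f(O(0, 5), 0)))² = (502 + ((½)*0)*(21 + (½)*0))² = (502 + 0*(21 + 0))² = (502 + 0*21)² = (502 + 0)² = 502² = 252004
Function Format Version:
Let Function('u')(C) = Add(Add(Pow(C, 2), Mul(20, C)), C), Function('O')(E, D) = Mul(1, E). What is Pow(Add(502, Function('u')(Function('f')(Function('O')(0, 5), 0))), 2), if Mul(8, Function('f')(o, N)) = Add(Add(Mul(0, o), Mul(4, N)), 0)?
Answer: 252004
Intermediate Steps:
Function('O')(E, D) = E
Function('f')(o, N) = Mul(Rational(1, 2), N) (Function('f')(o, N) = Mul(Rational(1, 8), Add(Add(Mul(0, o), Mul(4, N)), 0)) = Mul(Rational(1, 8), Add(Add(0, Mul(4, N)), 0)) = Mul(Rational(1, 8), Add(Mul(4, N), 0)) = Mul(Rational(1, 8), Mul(4, N)) = Mul(Rational(1, 2), N))
Function('u')(C) = Add(Pow(C, 2), Mul(21, C))
Pow(Add(502, Function('u')(Function('f')(Function('O')(0, 5), 0))), 2) = Pow(Add(502, Mul(Mul(Rational(1, 2), 0), Add(21, Mul(Rational(1, 2), 0)))), 2) = Pow(Add(502, Mul(0, Add(21, 0))), 2) = Pow(Add(502, Mul(0, 21)), 2) = Pow(Add(502, 0), 2) = Pow(502, 2) = 252004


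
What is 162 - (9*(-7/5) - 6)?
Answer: 903/5 ≈ 180.60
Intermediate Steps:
162 - (9*(-7/5) - 6) = 162 - (-63/5 - 6) = 162 - 1*(-93/5) = 162 + 93/5 = 903/5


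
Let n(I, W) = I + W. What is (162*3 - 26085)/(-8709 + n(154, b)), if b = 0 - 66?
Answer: 25599/8621 ≈ 2.9694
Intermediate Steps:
b = -66
(162*3 - 26085)/(-8709 + n(154, b)) = (162*3 - 26085)/(-8709 + (154 - 66)) = (486 - 26085)/(-8709 + 88) = -25599/(-8621) = -25599*(-1/8621) = 25599/8621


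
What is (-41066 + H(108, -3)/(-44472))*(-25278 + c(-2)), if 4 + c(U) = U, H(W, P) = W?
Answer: 1923993628410/1853 ≈ 1.0383e+9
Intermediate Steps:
c(U) = -4 + U
(-41066 + H(108, -3)/(-44472))*(-25278 + c(-2)) = (-41066 + 108/(-44472))*(-25278 + (-4 - 2)) = (-41066 + 108*(-1/44472))*(-25278 - 6) = (-41066 - 9/3706)*(-25284) = -152190605/3706*(-25284) = 1923993628410/1853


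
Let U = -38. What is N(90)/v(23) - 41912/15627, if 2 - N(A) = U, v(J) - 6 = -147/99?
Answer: 14382752/2328423 ≈ 6.1770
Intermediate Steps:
v(J) = 149/33 (v(J) = 6 - 147/99 = 6 - 147*1/99 = 6 - 49/33 = 149/33)
N(A) = 40 (N(A) = 2 - 1*(-38) = 2 + 38 = 40)
N(90)/v(23) - 41912/15627 = 40/(149/33) - 41912/15627 = 40*(33/149) - 41912*1/15627 = 1320/149 - 41912/15627 = 14382752/2328423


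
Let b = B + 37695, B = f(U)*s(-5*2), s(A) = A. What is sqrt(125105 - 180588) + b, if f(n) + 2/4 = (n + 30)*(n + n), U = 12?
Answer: 27620 + I*sqrt(55483) ≈ 27620.0 + 235.55*I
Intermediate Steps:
f(n) = -1/2 + 2*n*(30 + n) (f(n) = -1/2 + (n + 30)*(n + n) = -1/2 + (30 + n)*(2*n) = -1/2 + 2*n*(30 + n))
B = -10075 (B = (-1/2 + 2*12**2 + 60*12)*(-5*2) = (-1/2 + 2*144 + 720)*(-10) = (-1/2 + 288 + 720)*(-10) = (2015/2)*(-10) = -10075)
b = 27620 (b = -10075 + 37695 = 27620)
sqrt(125105 - 180588) + b = sqrt(125105 - 180588) + 27620 = sqrt(-55483) + 27620 = I*sqrt(55483) + 27620 = 27620 + I*sqrt(55483)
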